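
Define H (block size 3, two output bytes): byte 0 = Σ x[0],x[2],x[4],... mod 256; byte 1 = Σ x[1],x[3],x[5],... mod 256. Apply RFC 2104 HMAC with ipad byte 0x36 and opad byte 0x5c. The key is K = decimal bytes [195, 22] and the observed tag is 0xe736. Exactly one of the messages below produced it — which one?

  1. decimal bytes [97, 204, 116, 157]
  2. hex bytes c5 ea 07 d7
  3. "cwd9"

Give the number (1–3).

Key decimal bytes [195, 22] = c3 16 is 2 bytes ≤ B = 3; zero-pad to 3 bytes: K' = c3 16 00.
K' ⊕ ipad = f5 20 36; K' ⊕ opad = 9f 4a 5c.
m1: inner = H(f5 20 36 61 cc 74 9d) = 94 f5; tag = H(9f 4a 5c 94 f5) = f0de
m2: inner = H(f5 20 36 c5 ea 07 d7) = ec ec; tag = H(9f 4a 5c ec ec) = e736 ← matches
m3: inner = H(f5 20 36 63 77 64 39) = db e7; tag = H(9f 4a 5c db e7) = e225

2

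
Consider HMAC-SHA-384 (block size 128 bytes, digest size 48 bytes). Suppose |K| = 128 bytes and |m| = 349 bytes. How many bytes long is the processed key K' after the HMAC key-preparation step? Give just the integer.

128

Key is 128 ≤ 128 bytes, zero-padded: |K'| = 128.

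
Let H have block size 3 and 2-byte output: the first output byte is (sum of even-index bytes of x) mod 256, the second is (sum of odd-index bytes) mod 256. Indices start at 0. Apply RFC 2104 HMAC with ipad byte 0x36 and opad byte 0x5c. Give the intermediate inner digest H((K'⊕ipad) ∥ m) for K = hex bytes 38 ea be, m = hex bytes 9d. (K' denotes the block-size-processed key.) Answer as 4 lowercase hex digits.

9679

Key hex bytes 38 ea be is exactly B = 3 bytes: K' = 38 ea be.
K' ⊕ ipad = 0e dc 88.
Inner input = 0e dc 88 ∥ 9d.
Inner hash: even-index sum = 150 mod 256 = 150; odd-index sum = 377 mod 256 = 121 → 96 79.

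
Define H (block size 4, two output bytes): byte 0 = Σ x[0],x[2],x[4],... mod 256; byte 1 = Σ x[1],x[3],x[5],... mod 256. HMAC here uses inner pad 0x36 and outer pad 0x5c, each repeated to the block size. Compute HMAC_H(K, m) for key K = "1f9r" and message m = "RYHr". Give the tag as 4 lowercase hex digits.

82c7

Key "1f9r" = 31 66 39 72 is exactly B = 4 bytes: K' = 31 66 39 72.
K' ⊕ ipad = 07 50 0f 44.  K' ⊕ opad = 6d 3a 65 2e.
Inner input = (K'⊕ipad) ∥ m = 07 50 0f 44 ∥ 52 59 48 72.
Inner hash: even-index sum = 176 mod 256 = 176; odd-index sum = 351 mod 256 = 95 → b0 5f.
Outer input = (K'⊕opad) ∥ inner = 6d 3a 65 2e ∥ b0 5f.
Outer hash (tag): even-index sum = 386 mod 256 = 130; odd-index sum = 199 mod 256 = 199 → 82 c7.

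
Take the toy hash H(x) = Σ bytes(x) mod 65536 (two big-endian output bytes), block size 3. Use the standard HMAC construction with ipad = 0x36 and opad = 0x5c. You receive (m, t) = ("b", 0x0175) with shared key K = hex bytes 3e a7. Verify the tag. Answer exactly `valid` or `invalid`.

Key hex bytes 3e a7 is 2 bytes ≤ B = 3; zero-pad to 3 bytes: K' = 3e a7 00.
K' ⊕ ipad = 08 91 36; K' ⊕ opad = 62 fb 5c.
Inner hash: sum = 8+145+54+98 = 305 → 01 31.
Outer hash (recomputed tag): sum = 98+251+92+1+49 = 491 → 01 eb.
Recomputed tag = 01eb; claimed = 0175 → mismatch.

invalid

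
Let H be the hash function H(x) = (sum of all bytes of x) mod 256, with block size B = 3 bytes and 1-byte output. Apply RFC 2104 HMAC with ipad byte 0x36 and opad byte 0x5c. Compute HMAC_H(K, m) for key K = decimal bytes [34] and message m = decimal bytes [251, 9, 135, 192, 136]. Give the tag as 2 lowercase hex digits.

89

Key decimal bytes [34] = 22 is 1 byte ≤ B = 3; zero-pad to 3 bytes: K' = 22 00 00.
K' ⊕ ipad = 14 36 36.  K' ⊕ opad = 7e 5c 5c.
Inner input = (K'⊕ipad) ∥ m = 14 36 36 ∥ fb 09 87 c0 88.
Inner hash: sum = 20+54+54+251+9+135+192+136 = 851; mod 256 = 83 → 53.
Outer input = (K'⊕opad) ∥ inner = 7e 5c 5c ∥ 53.
Outer hash (tag): sum = 126+92+92+83 = 393; mod 256 = 137 → 89.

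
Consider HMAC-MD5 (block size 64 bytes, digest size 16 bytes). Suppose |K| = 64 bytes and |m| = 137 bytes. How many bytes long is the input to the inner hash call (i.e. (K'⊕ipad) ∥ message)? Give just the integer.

201

Key is 64 ≤ 64 bytes, zero-padded: |K'| = 64.
Inner input = (K'⊕ipad) ∥ m → 64 + 137 = 201 bytes.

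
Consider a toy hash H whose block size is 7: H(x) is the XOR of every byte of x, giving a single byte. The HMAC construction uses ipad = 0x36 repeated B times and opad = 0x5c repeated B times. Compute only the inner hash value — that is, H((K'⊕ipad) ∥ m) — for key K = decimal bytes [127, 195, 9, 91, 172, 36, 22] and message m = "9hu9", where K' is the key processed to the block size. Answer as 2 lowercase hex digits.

5b

Key decimal bytes [127, 195, 9, 91, 172, 36, 22] = 7f c3 09 5b ac 24 16 is exactly B = 7 bytes: K' = 7f c3 09 5b ac 24 16.
K' ⊕ ipad = 49 f5 3f 6d 9a 12 20.
Inner input = 49 f5 3f 6d 9a 12 20 ∥ 39 68 75 39.
Inner hash: XOR 49⊕f5⊕3f⊕6d⊕9a⊕12⊕20⊕39⊕68⊕75⊕39 = 5b.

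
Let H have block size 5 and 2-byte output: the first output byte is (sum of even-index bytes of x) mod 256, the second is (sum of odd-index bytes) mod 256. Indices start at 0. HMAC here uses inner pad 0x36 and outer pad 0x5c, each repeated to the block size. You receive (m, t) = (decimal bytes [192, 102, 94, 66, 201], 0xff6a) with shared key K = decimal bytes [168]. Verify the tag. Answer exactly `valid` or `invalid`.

valid

Key decimal bytes [168] = a8 is 1 byte ≤ B = 5; zero-pad to 5 bytes: K' = a8 00 00 00 00.
K' ⊕ ipad = 9e 36 36 36 36; K' ⊕ opad = f4 5c 5c 5c 5c.
Inner hash: even-index sum = 434 mod 256 = 178; odd-index sum = 595 mod 256 = 83 → b2 53.
Outer hash (recomputed tag): even-index sum = 511 mod 256 = 255; odd-index sum = 362 mod 256 = 106 → ff 6a.
Recomputed tag = ff6a; claimed = ff6a → match.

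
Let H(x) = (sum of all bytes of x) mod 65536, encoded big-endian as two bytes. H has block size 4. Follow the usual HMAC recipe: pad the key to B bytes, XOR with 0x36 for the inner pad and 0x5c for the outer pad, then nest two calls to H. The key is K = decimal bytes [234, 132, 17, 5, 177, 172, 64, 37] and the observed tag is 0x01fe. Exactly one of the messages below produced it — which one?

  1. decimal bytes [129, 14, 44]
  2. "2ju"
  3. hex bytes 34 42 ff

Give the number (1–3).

Key decimal bytes [234, 132, 17, 5, 177, 172, 64, 37] = ea 84 11 05 b1 ac 40 25 is 8 bytes > B = 4, so hash it first: H(key) = 03 46, then zero-pad to 4 bytes: K' = 03 46 00 00.
K' ⊕ ipad = 35 70 36 36; K' ⊕ opad = 5f 1a 5c 5c.
m1: inner = H(35 70 36 36 81 0e 2c) = 01 cc; tag = H(5f 1a 5c 5c 01 cc) = 01fe ← matches
m2: inner = H(35 70 36 36 32 6a 75) = 02 22; tag = H(5f 1a 5c 5c 02 22) = 0155
m3: inner = H(35 70 36 36 34 42 ff) = 02 86; tag = H(5f 1a 5c 5c 02 86) = 01b9

1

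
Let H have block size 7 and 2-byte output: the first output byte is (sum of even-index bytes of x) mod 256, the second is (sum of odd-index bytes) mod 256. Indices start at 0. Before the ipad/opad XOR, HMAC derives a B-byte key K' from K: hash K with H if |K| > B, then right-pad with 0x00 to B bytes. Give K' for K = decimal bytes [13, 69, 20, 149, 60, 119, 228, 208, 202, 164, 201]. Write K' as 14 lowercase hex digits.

d4c50000000000

|K| = 11 > B = 7, so first hash the key.
H(K): even-index sum = 724 mod 256 = 212; odd-index sum = 709 mod 256 = 197 → d4 c5.
Zero-pad H(K) = d4 c5 to 7 bytes: K' = d4 c5 00 00 00 00 00.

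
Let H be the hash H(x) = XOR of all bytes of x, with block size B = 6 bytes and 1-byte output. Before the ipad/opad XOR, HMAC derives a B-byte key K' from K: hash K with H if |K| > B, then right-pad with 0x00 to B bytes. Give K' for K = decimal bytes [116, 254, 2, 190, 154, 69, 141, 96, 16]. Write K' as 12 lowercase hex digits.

|K| = 9 > B = 6, so first hash the key.
H(K): XOR 74⊕fe⊕02⊕be⊕9a⊕45⊕8d⊕60⊕10 = 14.
Zero-pad H(K) = 14 to 6 bytes: K' = 14 00 00 00 00 00.

140000000000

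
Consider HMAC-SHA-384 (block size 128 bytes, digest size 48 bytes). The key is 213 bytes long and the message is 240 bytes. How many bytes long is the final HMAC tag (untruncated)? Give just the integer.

48

The tag is one SHA-384 digest: 48 bytes.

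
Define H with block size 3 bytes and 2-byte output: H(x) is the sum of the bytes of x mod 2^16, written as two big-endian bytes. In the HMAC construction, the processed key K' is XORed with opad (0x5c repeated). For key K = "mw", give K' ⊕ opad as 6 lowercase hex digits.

Key "mw" = 6d 77 is 2 bytes ≤ B = 3; zero-pad to 3 bytes: K' = 6d 77 00.
XOR each byte with 0x5c: 6d⊕5c=31, 77⊕5c=2b, 00⊕5c=5c.

312b5c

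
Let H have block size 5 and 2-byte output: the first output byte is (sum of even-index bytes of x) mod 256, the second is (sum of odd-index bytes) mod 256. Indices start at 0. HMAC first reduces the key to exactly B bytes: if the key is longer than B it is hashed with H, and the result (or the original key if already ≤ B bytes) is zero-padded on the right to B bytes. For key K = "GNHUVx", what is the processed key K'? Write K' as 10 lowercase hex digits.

e51b000000

|K| = 6 > B = 5, so first hash the key.
H(K): even-index sum = 229 mod 256 = 229; odd-index sum = 283 mod 256 = 27 → e5 1b.
Zero-pad H(K) = e5 1b to 5 bytes: K' = e5 1b 00 00 00.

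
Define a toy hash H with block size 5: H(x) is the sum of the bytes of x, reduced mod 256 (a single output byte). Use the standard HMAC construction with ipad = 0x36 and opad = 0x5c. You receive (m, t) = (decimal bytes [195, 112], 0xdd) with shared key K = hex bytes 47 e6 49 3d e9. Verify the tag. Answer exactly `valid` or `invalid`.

valid

Key hex bytes 47 e6 49 3d e9 is exactly B = 5 bytes: K' = 47 e6 49 3d e9.
K' ⊕ ipad = 71 d0 7f 0b df; K' ⊕ opad = 1b ba 15 61 b5.
Inner hash: sum = 113+208+127+11+223+195+112 = 989; mod 256 = 221 → dd.
Outer hash (recomputed tag): sum = 27+186+21+97+181+221 = 733; mod 256 = 221 → dd.
Recomputed tag = dd; claimed = dd → match.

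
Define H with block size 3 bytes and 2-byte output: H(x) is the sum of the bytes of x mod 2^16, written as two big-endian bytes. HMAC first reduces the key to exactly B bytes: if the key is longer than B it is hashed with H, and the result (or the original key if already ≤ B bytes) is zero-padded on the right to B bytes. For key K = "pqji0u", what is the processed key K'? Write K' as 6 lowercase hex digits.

|K| = 6 > B = 3, so first hash the key.
H(K): sum = 112+113+106+105+48+117 = 601 → 02 59.
Zero-pad H(K) = 02 59 to 3 bytes: K' = 02 59 00.

025900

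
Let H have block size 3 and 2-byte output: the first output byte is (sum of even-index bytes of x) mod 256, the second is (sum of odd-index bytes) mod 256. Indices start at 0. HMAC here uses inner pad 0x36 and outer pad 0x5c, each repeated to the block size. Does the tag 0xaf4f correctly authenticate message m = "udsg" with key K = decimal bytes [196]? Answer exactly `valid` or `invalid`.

invalid

Key decimal bytes [196] = c4 is 1 byte ≤ B = 3; zero-pad to 3 bytes: K' = c4 00 00.
K' ⊕ ipad = f2 36 36; K' ⊕ opad = 98 5c 5c.
Inner hash: even-index sum = 499 mod 256 = 243; odd-index sum = 286 mod 256 = 30 → f3 1e.
Outer hash (recomputed tag): even-index sum = 274 mod 256 = 18; odd-index sum = 335 mod 256 = 79 → 12 4f.
Recomputed tag = 124f; claimed = af4f → mismatch.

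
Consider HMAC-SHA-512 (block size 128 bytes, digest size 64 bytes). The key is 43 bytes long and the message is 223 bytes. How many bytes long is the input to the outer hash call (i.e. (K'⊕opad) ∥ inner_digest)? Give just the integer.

192

Key is 43 ≤ 128 bytes, zero-padded: |K'| = 128.
Outer input = (K'⊕opad) ∥ H(inner) → 128 + 64 = 192 bytes.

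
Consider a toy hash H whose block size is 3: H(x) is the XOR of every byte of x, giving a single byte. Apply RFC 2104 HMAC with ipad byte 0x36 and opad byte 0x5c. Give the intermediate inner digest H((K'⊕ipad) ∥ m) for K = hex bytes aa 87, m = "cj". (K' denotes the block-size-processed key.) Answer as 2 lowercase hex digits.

Key hex bytes aa 87 is 2 bytes ≤ B = 3; zero-pad to 3 bytes: K' = aa 87 00.
K' ⊕ ipad = 9c b1 36.
Inner input = 9c b1 36 ∥ 63 6a.
Inner hash: XOR 9c⊕b1⊕36⊕63⊕6a = 12.

12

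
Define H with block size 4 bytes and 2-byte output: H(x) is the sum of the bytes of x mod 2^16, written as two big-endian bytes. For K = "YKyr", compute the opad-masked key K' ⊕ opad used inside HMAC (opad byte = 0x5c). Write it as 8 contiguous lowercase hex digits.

0517252e

Key "YKyr" = 59 4b 79 72 is exactly B = 4 bytes: K' = 59 4b 79 72.
XOR each byte with 0x5c: 59⊕5c=05, 4b⊕5c=17, 79⊕5c=25, 72⊕5c=2e.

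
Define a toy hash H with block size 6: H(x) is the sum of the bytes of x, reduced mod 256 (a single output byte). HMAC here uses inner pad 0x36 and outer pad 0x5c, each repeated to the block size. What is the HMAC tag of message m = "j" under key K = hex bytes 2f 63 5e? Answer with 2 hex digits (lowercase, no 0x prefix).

aa

Key hex bytes 2f 63 5e is 3 bytes ≤ B = 6; zero-pad to 6 bytes: K' = 2f 63 5e 00 00 00.
K' ⊕ ipad = 19 55 68 36 36 36.  K' ⊕ opad = 73 3f 02 5c 5c 5c.
Inner input = (K'⊕ipad) ∥ m = 19 55 68 36 36 36 ∥ 6a.
Inner hash: sum = 25+85+104+54+54+54+106 = 482; mod 256 = 226 → e2.
Outer input = (K'⊕opad) ∥ inner = 73 3f 02 5c 5c 5c ∥ e2.
Outer hash (tag): sum = 115+63+2+92+92+92+226 = 682; mod 256 = 170 → aa.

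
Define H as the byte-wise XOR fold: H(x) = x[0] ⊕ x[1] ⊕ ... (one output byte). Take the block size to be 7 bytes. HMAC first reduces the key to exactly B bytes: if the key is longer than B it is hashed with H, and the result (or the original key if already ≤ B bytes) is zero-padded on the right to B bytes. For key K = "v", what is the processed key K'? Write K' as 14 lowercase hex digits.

76000000000000

Key "v" = 76 is 1 byte ≤ B = 7; zero-pad to 7 bytes: K' = 76 00 00 00 00 00 00.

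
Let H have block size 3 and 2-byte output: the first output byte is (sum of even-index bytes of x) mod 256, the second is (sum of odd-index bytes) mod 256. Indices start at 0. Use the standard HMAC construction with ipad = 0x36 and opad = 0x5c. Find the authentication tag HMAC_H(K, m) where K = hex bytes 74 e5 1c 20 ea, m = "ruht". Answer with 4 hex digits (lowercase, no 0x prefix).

Key hex bytes 74 e5 1c 20 ea is 5 bytes > B = 3, so hash it first: H(key) = 7a 05, then zero-pad to 3 bytes: K' = 7a 05 00.
K' ⊕ ipad = 4c 33 36.  K' ⊕ opad = 26 59 5c.
Inner input = (K'⊕ipad) ∥ m = 4c 33 36 ∥ 72 75 68 74.
Inner hash: even-index sum = 363 mod 256 = 107; odd-index sum = 269 mod 256 = 13 → 6b 0d.
Outer input = (K'⊕opad) ∥ inner = 26 59 5c ∥ 6b 0d.
Outer hash (tag): even-index sum = 143 mod 256 = 143; odd-index sum = 196 mod 256 = 196 → 8f c4.

8fc4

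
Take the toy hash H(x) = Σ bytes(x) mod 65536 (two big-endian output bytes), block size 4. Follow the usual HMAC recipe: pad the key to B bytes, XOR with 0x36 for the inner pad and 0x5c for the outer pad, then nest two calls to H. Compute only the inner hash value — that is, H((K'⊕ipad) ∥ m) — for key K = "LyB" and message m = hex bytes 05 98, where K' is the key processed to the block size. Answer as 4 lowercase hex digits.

Key "LyB" = 4c 79 42 is 3 bytes ≤ B = 4; zero-pad to 4 bytes: K' = 4c 79 42 00.
K' ⊕ ipad = 7a 4f 74 36.
Inner input = 7a 4f 74 36 ∥ 05 98.
Inner hash: sum = 122+79+116+54+5+152 = 528 → 02 10.

0210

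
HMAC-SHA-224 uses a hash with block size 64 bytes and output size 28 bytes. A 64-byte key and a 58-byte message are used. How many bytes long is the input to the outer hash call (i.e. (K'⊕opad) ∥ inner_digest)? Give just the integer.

92

Key is 64 ≤ 64 bytes, zero-padded: |K'| = 64.
Outer input = (K'⊕opad) ∥ H(inner) → 64 + 28 = 92 bytes.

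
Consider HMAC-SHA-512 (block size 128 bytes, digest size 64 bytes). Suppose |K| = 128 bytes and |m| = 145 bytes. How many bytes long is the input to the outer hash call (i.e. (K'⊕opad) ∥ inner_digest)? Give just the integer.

Key is 128 ≤ 128 bytes, zero-padded: |K'| = 128.
Outer input = (K'⊕opad) ∥ H(inner) → 128 + 64 = 192 bytes.

192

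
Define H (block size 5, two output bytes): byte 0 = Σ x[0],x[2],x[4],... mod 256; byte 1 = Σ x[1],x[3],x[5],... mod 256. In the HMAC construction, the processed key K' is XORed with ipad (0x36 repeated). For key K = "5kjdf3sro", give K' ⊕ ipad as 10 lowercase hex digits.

Key "5kjdf3sro" = 35 6b 6a 64 66 33 73 72 6f is 9 bytes > B = 5, so hash it first: H(key) = e7 74, then zero-pad to 5 bytes: K' = e7 74 00 00 00.
XOR each byte with 0x36: e7⊕36=d1, 74⊕36=42, 00⊕36=36, 00⊕36=36, 00⊕36=36.

d142363636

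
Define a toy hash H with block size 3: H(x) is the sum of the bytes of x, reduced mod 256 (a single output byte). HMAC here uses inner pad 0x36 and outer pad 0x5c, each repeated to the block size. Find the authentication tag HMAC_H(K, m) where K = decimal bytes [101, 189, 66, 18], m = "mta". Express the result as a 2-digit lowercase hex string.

d0

Key decimal bytes [101, 189, 66, 18] = 65 bd 42 12 is 4 bytes > B = 3, so hash it first: H(key) = 76, then zero-pad to 3 bytes: K' = 76 00 00.
K' ⊕ ipad = 40 36 36.  K' ⊕ opad = 2a 5c 5c.
Inner input = (K'⊕ipad) ∥ m = 40 36 36 ∥ 6d 74 61.
Inner hash: sum = 64+54+54+109+116+97 = 494; mod 256 = 238 → ee.
Outer input = (K'⊕opad) ∥ inner = 2a 5c 5c ∥ ee.
Outer hash (tag): sum = 42+92+92+238 = 464; mod 256 = 208 → d0.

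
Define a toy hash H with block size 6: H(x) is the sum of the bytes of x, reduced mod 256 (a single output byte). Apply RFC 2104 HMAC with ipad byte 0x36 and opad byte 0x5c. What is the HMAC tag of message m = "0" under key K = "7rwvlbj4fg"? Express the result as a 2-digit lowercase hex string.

96

Key "7rwvlbj4fg" = 37 72 77 76 6c 62 6a 34 66 67 is 10 bytes > B = 6, so hash it first: H(key) = cf, then zero-pad to 6 bytes: K' = cf 00 00 00 00 00.
K' ⊕ ipad = f9 36 36 36 36 36.  K' ⊕ opad = 93 5c 5c 5c 5c 5c.
Inner input = (K'⊕ipad) ∥ m = f9 36 36 36 36 36 ∥ 30.
Inner hash: sum = 249+54+54+54+54+54+48 = 567; mod 256 = 55 → 37.
Outer input = (K'⊕opad) ∥ inner = 93 5c 5c 5c 5c 5c ∥ 37.
Outer hash (tag): sum = 147+92+92+92+92+92+55 = 662; mod 256 = 150 → 96.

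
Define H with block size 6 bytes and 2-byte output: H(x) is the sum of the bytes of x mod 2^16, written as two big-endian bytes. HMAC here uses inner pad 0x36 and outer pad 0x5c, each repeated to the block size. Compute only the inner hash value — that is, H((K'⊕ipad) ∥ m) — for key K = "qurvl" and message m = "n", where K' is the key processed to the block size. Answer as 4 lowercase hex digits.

Key "qurvl" = 71 75 72 76 6c is 5 bytes ≤ B = 6; zero-pad to 6 bytes: K' = 71 75 72 76 6c 00.
K' ⊕ ipad = 47 43 44 40 5a 36.
Inner input = 47 43 44 40 5a 36 ∥ 6e.
Inner hash: sum = 71+67+68+64+90+54+110 = 524 → 02 0c.

020c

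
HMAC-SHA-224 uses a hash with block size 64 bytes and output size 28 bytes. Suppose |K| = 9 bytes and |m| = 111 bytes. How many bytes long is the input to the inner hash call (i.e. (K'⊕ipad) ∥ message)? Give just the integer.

Key is 9 ≤ 64 bytes, zero-padded: |K'| = 64.
Inner input = (K'⊕ipad) ∥ m → 64 + 111 = 175 bytes.

175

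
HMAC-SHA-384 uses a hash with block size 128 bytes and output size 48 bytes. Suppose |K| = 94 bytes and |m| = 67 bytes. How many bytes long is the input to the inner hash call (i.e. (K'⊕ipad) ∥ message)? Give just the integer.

195

Key is 94 ≤ 128 bytes, zero-padded: |K'| = 128.
Inner input = (K'⊕ipad) ∥ m → 128 + 67 = 195 bytes.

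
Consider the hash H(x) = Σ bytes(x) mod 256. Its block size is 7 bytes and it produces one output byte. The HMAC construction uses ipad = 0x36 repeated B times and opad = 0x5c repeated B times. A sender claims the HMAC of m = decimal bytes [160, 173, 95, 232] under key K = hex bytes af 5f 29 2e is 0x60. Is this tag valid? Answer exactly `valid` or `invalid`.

valid

Key hex bytes af 5f 29 2e is 4 bytes ≤ B = 7; zero-pad to 7 bytes: K' = af 5f 29 2e 00 00 00.
K' ⊕ ipad = 99 69 1f 18 36 36 36; K' ⊕ opad = f3 03 75 72 5c 5c 5c.
Inner hash: sum = 153+105+31+24+54+54+54+160+173+95+232 = 1135; mod 256 = 111 → 6f.
Outer hash (recomputed tag): sum = 243+3+117+114+92+92+92+111 = 864; mod 256 = 96 → 60.
Recomputed tag = 60; claimed = 60 → match.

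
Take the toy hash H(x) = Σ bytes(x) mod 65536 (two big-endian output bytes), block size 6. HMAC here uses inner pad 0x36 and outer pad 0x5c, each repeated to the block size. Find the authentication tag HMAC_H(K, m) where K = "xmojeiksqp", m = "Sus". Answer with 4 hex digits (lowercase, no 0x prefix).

02a3

Key "xmojeiksqp" = 78 6d 6f 6a 65 69 6b 73 71 70 is 10 bytes > B = 6, so hash it first: H(key) = 04 4b, then zero-pad to 6 bytes: K' = 04 4b 00 00 00 00.
K' ⊕ ipad = 32 7d 36 36 36 36.  K' ⊕ opad = 58 17 5c 5c 5c 5c.
Inner input = (K'⊕ipad) ∥ m = 32 7d 36 36 36 36 ∥ 53 75 73.
Inner hash: sum = 50+125+54+54+54+54+83+117+115 = 706 → 02 c2.
Outer input = (K'⊕opad) ∥ inner = 58 17 5c 5c 5c 5c ∥ 02 c2.
Outer hash (tag): sum = 88+23+92+92+92+92+2+194 = 675 → 02 a3.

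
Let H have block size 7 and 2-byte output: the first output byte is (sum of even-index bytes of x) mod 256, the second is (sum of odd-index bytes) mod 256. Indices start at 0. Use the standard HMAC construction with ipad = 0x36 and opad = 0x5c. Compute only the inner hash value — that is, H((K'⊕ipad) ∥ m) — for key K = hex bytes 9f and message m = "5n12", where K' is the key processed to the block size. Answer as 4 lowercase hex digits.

eb08

Key hex bytes 9f is 1 byte ≤ B = 7; zero-pad to 7 bytes: K' = 9f 00 00 00 00 00 00.
K' ⊕ ipad = a9 36 36 36 36 36 36.
Inner input = a9 36 36 36 36 36 36 ∥ 35 6e 31 32.
Inner hash: even-index sum = 491 mod 256 = 235; odd-index sum = 264 mod 256 = 8 → eb 08.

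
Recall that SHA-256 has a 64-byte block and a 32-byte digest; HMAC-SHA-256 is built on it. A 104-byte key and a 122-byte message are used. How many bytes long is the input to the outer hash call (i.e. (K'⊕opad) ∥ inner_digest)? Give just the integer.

96

Key is 104 > 64 bytes, so it is hashed to 32 bytes then zero-padded to 64: |K'| = 64.
Outer input = (K'⊕opad) ∥ H(inner) → 64 + 32 = 96 bytes.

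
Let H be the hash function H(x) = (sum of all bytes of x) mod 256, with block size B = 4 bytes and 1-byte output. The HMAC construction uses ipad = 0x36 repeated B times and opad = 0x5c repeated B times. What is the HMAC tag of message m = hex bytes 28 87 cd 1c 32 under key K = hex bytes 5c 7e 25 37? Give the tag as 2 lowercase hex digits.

Key hex bytes 5c 7e 25 37 is exactly B = 4 bytes: K' = 5c 7e 25 37.
K' ⊕ ipad = 6a 48 13 01.  K' ⊕ opad = 00 22 79 6b.
Inner input = (K'⊕ipad) ∥ m = 6a 48 13 01 ∥ 28 87 cd 1c 32.
Inner hash: sum = 106+72+19+1+40+135+205+28+50 = 656; mod 256 = 144 → 90.
Outer input = (K'⊕opad) ∥ inner = 00 22 79 6b ∥ 90.
Outer hash (tag): sum = 0+34+121+107+144 = 406; mod 256 = 150 → 96.

96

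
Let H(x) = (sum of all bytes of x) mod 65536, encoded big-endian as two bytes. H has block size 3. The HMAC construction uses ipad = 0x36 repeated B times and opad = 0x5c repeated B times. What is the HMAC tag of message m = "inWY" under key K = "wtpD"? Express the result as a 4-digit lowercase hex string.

021b

Key "wtpD" = 77 74 70 44 is 4 bytes > B = 3, so hash it first: H(key) = 01 9f, then zero-pad to 3 bytes: K' = 01 9f 00.
K' ⊕ ipad = 37 a9 36.  K' ⊕ opad = 5d c3 5c.
Inner input = (K'⊕ipad) ∥ m = 37 a9 36 ∥ 69 6e 57 59.
Inner hash: sum = 55+169+54+105+110+87+89 = 669 → 02 9d.
Outer input = (K'⊕opad) ∥ inner = 5d c3 5c ∥ 02 9d.
Outer hash (tag): sum = 93+195+92+2+157 = 539 → 02 1b.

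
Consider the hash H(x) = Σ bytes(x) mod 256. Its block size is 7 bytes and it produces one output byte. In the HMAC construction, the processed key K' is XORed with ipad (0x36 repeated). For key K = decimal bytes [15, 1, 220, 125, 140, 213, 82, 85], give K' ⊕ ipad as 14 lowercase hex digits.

47363636363636

Key decimal bytes [15, 1, 220, 125, 140, 213, 82, 85] = 0f 01 dc 7d 8c d5 52 55 is 8 bytes > B = 7, so hash it first: H(key) = 71, then zero-pad to 7 bytes: K' = 71 00 00 00 00 00 00.
XOR each byte with 0x36: 71⊕36=47, 00⊕36=36, 00⊕36=36, 00⊕36=36, 00⊕36=36, 00⊕36=36, 00⊕36=36.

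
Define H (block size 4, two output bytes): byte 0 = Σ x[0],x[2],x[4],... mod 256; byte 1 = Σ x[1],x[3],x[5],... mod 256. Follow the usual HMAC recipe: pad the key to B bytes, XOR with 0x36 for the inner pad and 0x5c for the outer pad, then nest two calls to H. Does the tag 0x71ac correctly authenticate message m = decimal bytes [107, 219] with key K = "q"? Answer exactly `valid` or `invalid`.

Key "q" = 71 is 1 byte ≤ B = 4; zero-pad to 4 bytes: K' = 71 00 00 00.
K' ⊕ ipad = 47 36 36 36; K' ⊕ opad = 2d 5c 5c 5c.
Inner hash: even-index sum = 232 mod 256 = 232; odd-index sum = 327 mod 256 = 71 → e8 47.
Outer hash (recomputed tag): even-index sum = 369 mod 256 = 113; odd-index sum = 255 mod 256 = 255 → 71 ff.
Recomputed tag = 71ff; claimed = 71ac → mismatch.

invalid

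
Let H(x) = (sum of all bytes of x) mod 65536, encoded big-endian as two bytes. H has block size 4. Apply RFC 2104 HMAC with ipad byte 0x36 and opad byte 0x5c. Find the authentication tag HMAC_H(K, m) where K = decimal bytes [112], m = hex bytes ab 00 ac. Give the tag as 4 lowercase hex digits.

0181

Key decimal bytes [112] = 70 is 1 byte ≤ B = 4; zero-pad to 4 bytes: K' = 70 00 00 00.
K' ⊕ ipad = 46 36 36 36.  K' ⊕ opad = 2c 5c 5c 5c.
Inner input = (K'⊕ipad) ∥ m = 46 36 36 36 ∥ ab 00 ac.
Inner hash: sum = 70+54+54+54+171+0+172 = 575 → 02 3f.
Outer input = (K'⊕opad) ∥ inner = 2c 5c 5c 5c ∥ 02 3f.
Outer hash (tag): sum = 44+92+92+92+2+63 = 385 → 01 81.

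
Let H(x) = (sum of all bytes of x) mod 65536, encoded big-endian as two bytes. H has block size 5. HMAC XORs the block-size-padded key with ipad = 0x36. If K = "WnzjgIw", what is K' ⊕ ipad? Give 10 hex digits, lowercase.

34e6363636

Key "WnzjgIw" = 57 6e 7a 6a 67 49 77 is 7 bytes > B = 5, so hash it first: H(key) = 02 d0, then zero-pad to 5 bytes: K' = 02 d0 00 00 00.
XOR each byte with 0x36: 02⊕36=34, d0⊕36=e6, 00⊕36=36, 00⊕36=36, 00⊕36=36.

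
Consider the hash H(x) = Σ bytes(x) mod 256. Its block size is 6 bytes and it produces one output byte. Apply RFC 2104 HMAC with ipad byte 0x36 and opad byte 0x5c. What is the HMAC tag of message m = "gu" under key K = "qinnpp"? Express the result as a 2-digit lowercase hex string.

dc

Key "qinnpp" = 71 69 6e 6e 70 70 is exactly B = 6 bytes: K' = 71 69 6e 6e 70 70.
K' ⊕ ipad = 47 5f 58 58 46 46.  K' ⊕ opad = 2d 35 32 32 2c 2c.
Inner input = (K'⊕ipad) ∥ m = 47 5f 58 58 46 46 ∥ 67 75.
Inner hash: sum = 71+95+88+88+70+70+103+117 = 702; mod 256 = 190 → be.
Outer input = (K'⊕opad) ∥ inner = 2d 35 32 32 2c 2c ∥ be.
Outer hash (tag): sum = 45+53+50+50+44+44+190 = 476; mod 256 = 220 → dc.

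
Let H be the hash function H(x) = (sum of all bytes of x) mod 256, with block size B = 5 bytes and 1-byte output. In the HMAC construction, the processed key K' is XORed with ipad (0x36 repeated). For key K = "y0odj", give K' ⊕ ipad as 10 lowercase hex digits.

4f0659525c

Key "y0odj" = 79 30 6f 64 6a is exactly B = 5 bytes: K' = 79 30 6f 64 6a.
XOR each byte with 0x36: 79⊕36=4f, 30⊕36=06, 6f⊕36=59, 64⊕36=52, 6a⊕36=5c.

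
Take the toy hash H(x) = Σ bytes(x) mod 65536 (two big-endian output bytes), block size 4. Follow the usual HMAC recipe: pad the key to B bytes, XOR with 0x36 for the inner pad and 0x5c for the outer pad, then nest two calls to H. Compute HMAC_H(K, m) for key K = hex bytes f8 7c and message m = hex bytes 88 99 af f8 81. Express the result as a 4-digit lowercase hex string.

Key hex bytes f8 7c is 2 bytes ≤ B = 4; zero-pad to 4 bytes: K' = f8 7c 00 00.
K' ⊕ ipad = ce 4a 36 36.  K' ⊕ opad = a4 20 5c 5c.
Inner input = (K'⊕ipad) ∥ m = ce 4a 36 36 ∥ 88 99 af f8 81.
Inner hash: sum = 206+74+54+54+136+153+175+248+129 = 1229 → 04 cd.
Outer input = (K'⊕opad) ∥ inner = a4 20 5c 5c ∥ 04 cd.
Outer hash (tag): sum = 164+32+92+92+4+205 = 589 → 02 4d.

024d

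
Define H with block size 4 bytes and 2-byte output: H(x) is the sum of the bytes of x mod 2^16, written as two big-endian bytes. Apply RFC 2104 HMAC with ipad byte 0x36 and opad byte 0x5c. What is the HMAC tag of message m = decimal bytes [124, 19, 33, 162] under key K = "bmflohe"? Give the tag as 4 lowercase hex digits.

Key "bmflohe" = 62 6d 66 6c 6f 68 65 is 7 bytes > B = 4, so hash it first: H(key) = 02 dd, then zero-pad to 4 bytes: K' = 02 dd 00 00.
K' ⊕ ipad = 34 eb 36 36.  K' ⊕ opad = 5e 81 5c 5c.
Inner input = (K'⊕ipad) ∥ m = 34 eb 36 36 ∥ 7c 13 21 a2.
Inner hash: sum = 52+235+54+54+124+19+33+162 = 733 → 02 dd.
Outer input = (K'⊕opad) ∥ inner = 5e 81 5c 5c ∥ 02 dd.
Outer hash (tag): sum = 94+129+92+92+2+221 = 630 → 02 76.

0276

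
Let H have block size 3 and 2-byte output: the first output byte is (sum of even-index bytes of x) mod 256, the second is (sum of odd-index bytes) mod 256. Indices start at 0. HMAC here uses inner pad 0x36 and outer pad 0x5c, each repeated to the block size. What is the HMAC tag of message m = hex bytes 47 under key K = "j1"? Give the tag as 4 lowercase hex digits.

Key "j1" = 6a 31 is 2 bytes ≤ B = 3; zero-pad to 3 bytes: K' = 6a 31 00.
K' ⊕ ipad = 5c 07 36.  K' ⊕ opad = 36 6d 5c.
Inner input = (K'⊕ipad) ∥ m = 5c 07 36 ∥ 47.
Inner hash: even-index sum = 146 mod 256 = 146; odd-index sum = 78 mod 256 = 78 → 92 4e.
Outer input = (K'⊕opad) ∥ inner = 36 6d 5c ∥ 92 4e.
Outer hash (tag): even-index sum = 224 mod 256 = 224; odd-index sum = 255 mod 256 = 255 → e0 ff.

e0ff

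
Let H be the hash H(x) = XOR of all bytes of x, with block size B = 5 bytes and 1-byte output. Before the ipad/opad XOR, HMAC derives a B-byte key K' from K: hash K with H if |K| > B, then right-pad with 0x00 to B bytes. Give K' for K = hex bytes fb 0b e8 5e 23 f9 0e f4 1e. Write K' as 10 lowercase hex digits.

|K| = 9 > B = 5, so first hash the key.
H(K): XOR fb⊕0b⊕e8⊕5e⊕23⊕f9⊕0e⊕f4⊕1e = 78.
Zero-pad H(K) = 78 to 5 bytes: K' = 78 00 00 00 00.

7800000000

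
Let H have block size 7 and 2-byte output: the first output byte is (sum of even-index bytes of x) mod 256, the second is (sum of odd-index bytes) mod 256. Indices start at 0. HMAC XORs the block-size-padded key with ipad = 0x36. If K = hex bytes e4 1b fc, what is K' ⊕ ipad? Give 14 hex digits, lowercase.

d22dca36363636

Key hex bytes e4 1b fc is 3 bytes ≤ B = 7; zero-pad to 7 bytes: K' = e4 1b fc 00 00 00 00.
XOR each byte with 0x36: e4⊕36=d2, 1b⊕36=2d, fc⊕36=ca, 00⊕36=36, 00⊕36=36, 00⊕36=36, 00⊕36=36.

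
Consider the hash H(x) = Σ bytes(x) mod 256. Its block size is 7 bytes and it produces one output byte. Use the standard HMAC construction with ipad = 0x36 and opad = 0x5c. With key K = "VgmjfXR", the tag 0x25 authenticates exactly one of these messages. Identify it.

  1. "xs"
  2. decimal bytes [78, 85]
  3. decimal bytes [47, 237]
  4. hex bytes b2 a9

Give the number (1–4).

Key "VgmjfXR" = 56 67 6d 6a 66 58 52 is exactly B = 7 bytes: K' = 56 67 6d 6a 66 58 52.
K' ⊕ ipad = 60 51 5b 5c 50 6e 64; K' ⊕ opad = 0a 3b 31 36 3a 04 0e.
m1: inner = H(60 51 5b 5c 50 6e 64 78 73) = 75; tag = H(0a 3b 31 36 3a 04 0e 75) = 6d
m2: inner = H(60 51 5b 5c 50 6e 64 4e 55) = 2d; tag = H(0a 3b 31 36 3a 04 0e 2d) = 25 ← matches
m3: inner = H(60 51 5b 5c 50 6e 64 2f ed) = a6; tag = H(0a 3b 31 36 3a 04 0e a6) = 9e
m4: inner = H(60 51 5b 5c 50 6e 64 b2 a9) = e5; tag = H(0a 3b 31 36 3a 04 0e e5) = dd

2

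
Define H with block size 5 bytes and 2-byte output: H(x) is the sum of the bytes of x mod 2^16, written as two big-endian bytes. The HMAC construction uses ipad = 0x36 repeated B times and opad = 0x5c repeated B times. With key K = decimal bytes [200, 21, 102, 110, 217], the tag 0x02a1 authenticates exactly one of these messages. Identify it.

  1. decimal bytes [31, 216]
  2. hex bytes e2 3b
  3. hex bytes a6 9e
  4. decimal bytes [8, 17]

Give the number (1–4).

4

Key decimal bytes [200, 21, 102, 110, 217] = c8 15 66 6e d9 is exactly B = 5 bytes: K' = c8 15 66 6e d9.
K' ⊕ ipad = fe 23 50 58 ef; K' ⊕ opad = 94 49 3a 32 85.
m1: inner = H(fe 23 50 58 ef 1f d8) = 03 af; tag = H(94 49 3a 32 85 03 af) = 0280
m2: inner = H(fe 23 50 58 ef e2 3b) = 03 d5; tag = H(94 49 3a 32 85 03 d5) = 02a6
m3: inner = H(fe 23 50 58 ef a6 9e) = 03 fc; tag = H(94 49 3a 32 85 03 fc) = 02cd
m4: inner = H(fe 23 50 58 ef 08 11) = 02 d1; tag = H(94 49 3a 32 85 02 d1) = 02a1 ← matches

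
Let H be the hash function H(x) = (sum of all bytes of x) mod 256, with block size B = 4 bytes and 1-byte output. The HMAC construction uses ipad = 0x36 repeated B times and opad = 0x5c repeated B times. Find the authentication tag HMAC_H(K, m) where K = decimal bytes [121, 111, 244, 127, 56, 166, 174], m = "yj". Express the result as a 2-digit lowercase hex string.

25

Key decimal bytes [121, 111, 244, 127, 56, 166, 174] = 79 6f f4 7f 38 a6 ae is 7 bytes > B = 4, so hash it first: H(key) = e7, then zero-pad to 4 bytes: K' = e7 00 00 00.
K' ⊕ ipad = d1 36 36 36.  K' ⊕ opad = bb 5c 5c 5c.
Inner input = (K'⊕ipad) ∥ m = d1 36 36 36 ∥ 79 6a.
Inner hash: sum = 209+54+54+54+121+106 = 598; mod 256 = 86 → 56.
Outer input = (K'⊕opad) ∥ inner = bb 5c 5c 5c ∥ 56.
Outer hash (tag): sum = 187+92+92+92+86 = 549; mod 256 = 37 → 25.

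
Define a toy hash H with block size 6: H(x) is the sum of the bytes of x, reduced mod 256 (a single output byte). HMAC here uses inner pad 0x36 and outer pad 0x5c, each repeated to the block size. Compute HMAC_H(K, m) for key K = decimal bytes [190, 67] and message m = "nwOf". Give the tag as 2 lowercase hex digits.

Key decimal bytes [190, 67] = be 43 is 2 bytes ≤ B = 6; zero-pad to 6 bytes: K' = be 43 00 00 00 00.
K' ⊕ ipad = 88 75 36 36 36 36.  K' ⊕ opad = e2 1f 5c 5c 5c 5c.
Inner input = (K'⊕ipad) ∥ m = 88 75 36 36 36 36 ∥ 6e 77 4f 66.
Inner hash: sum = 136+117+54+54+54+54+110+119+79+102 = 879; mod 256 = 111 → 6f.
Outer input = (K'⊕opad) ∥ inner = e2 1f 5c 5c 5c 5c ∥ 6f.
Outer hash (tag): sum = 226+31+92+92+92+92+111 = 736; mod 256 = 224 → e0.

e0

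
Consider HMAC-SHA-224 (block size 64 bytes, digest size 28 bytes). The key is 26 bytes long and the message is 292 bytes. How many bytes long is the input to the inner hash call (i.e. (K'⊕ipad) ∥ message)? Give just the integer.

356

Key is 26 ≤ 64 bytes, zero-padded: |K'| = 64.
Inner input = (K'⊕ipad) ∥ m → 64 + 292 = 356 bytes.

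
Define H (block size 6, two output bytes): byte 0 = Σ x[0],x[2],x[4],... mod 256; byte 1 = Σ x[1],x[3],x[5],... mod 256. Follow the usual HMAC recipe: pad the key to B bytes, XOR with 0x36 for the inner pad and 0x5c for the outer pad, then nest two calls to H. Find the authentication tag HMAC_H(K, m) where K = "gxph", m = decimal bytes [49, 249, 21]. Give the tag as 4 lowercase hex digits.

d68f

Key "gxph" = 67 78 70 68 is 4 bytes ≤ B = 6; zero-pad to 6 bytes: K' = 67 78 70 68 00 00.
K' ⊕ ipad = 51 4e 46 5e 36 36.  K' ⊕ opad = 3b 24 2c 34 5c 5c.
Inner input = (K'⊕ipad) ∥ m = 51 4e 46 5e 36 36 ∥ 31 f9 15.
Inner hash: even-index sum = 275 mod 256 = 19; odd-index sum = 475 mod 256 = 219 → 13 db.
Outer input = (K'⊕opad) ∥ inner = 3b 24 2c 34 5c 5c ∥ 13 db.
Outer hash (tag): even-index sum = 214 mod 256 = 214; odd-index sum = 399 mod 256 = 143 → d6 8f.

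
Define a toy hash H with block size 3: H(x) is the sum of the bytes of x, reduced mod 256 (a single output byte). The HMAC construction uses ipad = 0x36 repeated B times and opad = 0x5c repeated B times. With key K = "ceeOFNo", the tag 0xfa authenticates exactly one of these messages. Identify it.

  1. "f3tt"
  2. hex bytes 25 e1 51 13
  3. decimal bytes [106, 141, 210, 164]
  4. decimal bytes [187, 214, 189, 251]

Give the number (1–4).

Key "ceeOFNo" = 63 65 65 4f 46 4e 6f is 7 bytes > B = 3, so hash it first: H(key) = 7f, then zero-pad to 3 bytes: K' = 7f 00 00.
K' ⊕ ipad = 49 36 36; K' ⊕ opad = 23 5c 5c.
m1: inner = H(49 36 36 66 33 74 74) = 36; tag = H(23 5c 5c 36) = 11
m2: inner = H(49 36 36 25 e1 51 13) = 1f; tag = H(23 5c 5c 1f) = fa ← matches
m3: inner = H(49 36 36 6a 8d d2 a4) = 22; tag = H(23 5c 5c 22) = fd
m4: inner = H(49 36 36 bb d6 bd fb) = fe; tag = H(23 5c 5c fe) = d9

2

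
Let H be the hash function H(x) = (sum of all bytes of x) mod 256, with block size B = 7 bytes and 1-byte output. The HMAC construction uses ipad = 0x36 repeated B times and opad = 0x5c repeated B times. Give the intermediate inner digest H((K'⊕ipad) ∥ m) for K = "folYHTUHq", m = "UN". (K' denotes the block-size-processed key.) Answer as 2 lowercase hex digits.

Key "folYHTUHq" = 66 6f 6c 59 48 54 55 48 71 is 9 bytes > B = 7, so hash it first: H(key) = 44, then zero-pad to 7 bytes: K' = 44 00 00 00 00 00 00.
K' ⊕ ipad = 72 36 36 36 36 36 36.
Inner input = 72 36 36 36 36 36 36 ∥ 55 4e.
Inner hash: sum = 114+54+54+54+54+54+54+85+78 = 601; mod 256 = 89 → 59.

59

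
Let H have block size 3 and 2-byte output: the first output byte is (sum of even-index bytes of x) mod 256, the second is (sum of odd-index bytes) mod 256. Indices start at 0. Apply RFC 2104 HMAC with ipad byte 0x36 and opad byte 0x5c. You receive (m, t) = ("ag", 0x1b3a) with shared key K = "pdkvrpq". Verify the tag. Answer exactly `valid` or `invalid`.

invalid

Key "pdkvrpq" = 70 64 6b 76 72 70 71 is 7 bytes > B = 3, so hash it first: H(key) = be 4a, then zero-pad to 3 bytes: K' = be 4a 00.
K' ⊕ ipad = 88 7c 36; K' ⊕ opad = e2 16 5c.
Inner hash: even-index sum = 293 mod 256 = 37; odd-index sum = 221 mod 256 = 221 → 25 dd.
Outer hash (recomputed tag): even-index sum = 539 mod 256 = 27; odd-index sum = 59 mod 256 = 59 → 1b 3b.
Recomputed tag = 1b3b; claimed = 1b3a → mismatch.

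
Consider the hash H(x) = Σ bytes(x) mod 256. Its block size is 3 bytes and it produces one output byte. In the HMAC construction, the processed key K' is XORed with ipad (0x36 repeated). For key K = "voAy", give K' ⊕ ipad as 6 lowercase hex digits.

a93636

Key "voAy" = 76 6f 41 79 is 4 bytes > B = 3, so hash it first: H(key) = 9f, then zero-pad to 3 bytes: K' = 9f 00 00.
XOR each byte with 0x36: 9f⊕36=a9, 00⊕36=36, 00⊕36=36.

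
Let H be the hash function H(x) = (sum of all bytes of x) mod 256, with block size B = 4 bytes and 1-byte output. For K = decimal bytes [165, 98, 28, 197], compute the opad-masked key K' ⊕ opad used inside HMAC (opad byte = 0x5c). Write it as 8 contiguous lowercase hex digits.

f93e4099

Key decimal bytes [165, 98, 28, 197] = a5 62 1c c5 is exactly B = 4 bytes: K' = a5 62 1c c5.
XOR each byte with 0x5c: a5⊕5c=f9, 62⊕5c=3e, 1c⊕5c=40, c5⊕5c=99.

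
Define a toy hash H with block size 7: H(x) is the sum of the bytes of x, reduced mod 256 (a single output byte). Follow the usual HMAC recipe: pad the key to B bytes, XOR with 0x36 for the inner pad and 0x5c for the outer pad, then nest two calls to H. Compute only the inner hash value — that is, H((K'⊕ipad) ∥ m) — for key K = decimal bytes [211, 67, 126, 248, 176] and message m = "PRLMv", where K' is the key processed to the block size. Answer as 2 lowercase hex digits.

Key decimal bytes [211, 67, 126, 248, 176] = d3 43 7e f8 b0 is 5 bytes ≤ B = 7; zero-pad to 7 bytes: K' = d3 43 7e f8 b0 00 00.
K' ⊕ ipad = e5 75 48 ce 86 36 36.
Inner input = e5 75 48 ce 86 36 36 ∥ 50 52 4c 4d 76.
Inner hash: sum = 229+117+72+206+134+54+54+80+82+76+77+118 = 1299; mod 256 = 19 → 13.

13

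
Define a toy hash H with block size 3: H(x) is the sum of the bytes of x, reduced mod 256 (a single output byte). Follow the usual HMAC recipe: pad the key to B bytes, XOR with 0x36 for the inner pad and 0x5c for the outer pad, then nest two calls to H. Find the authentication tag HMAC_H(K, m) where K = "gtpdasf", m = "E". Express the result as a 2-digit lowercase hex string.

Key "gtpdasf" = 67 74 70 64 61 73 66 is 7 bytes > B = 3, so hash it first: H(key) = e9, then zero-pad to 3 bytes: K' = e9 00 00.
K' ⊕ ipad = df 36 36.  K' ⊕ opad = b5 5c 5c.
Inner input = (K'⊕ipad) ∥ m = df 36 36 ∥ 45.
Inner hash: sum = 223+54+54+69 = 400; mod 256 = 144 → 90.
Outer input = (K'⊕opad) ∥ inner = b5 5c 5c ∥ 90.
Outer hash (tag): sum = 181+92+92+144 = 509; mod 256 = 253 → fd.

fd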